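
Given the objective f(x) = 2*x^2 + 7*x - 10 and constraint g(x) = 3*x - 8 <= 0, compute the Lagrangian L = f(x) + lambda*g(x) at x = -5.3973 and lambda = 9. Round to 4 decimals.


Step 1: Evaluate f(x).
f(-5.3973) = 2*(-5.3973)^2 + 7*(-5.3973) - 10 = 10.4806
Step 2: Evaluate g(x).
g(-5.3973) = 3*-5.3973 - 8 = -24.1919
Step 3: Compute Lagrangian.
L = 10.4806 + 9*-24.1919 = -207.2465


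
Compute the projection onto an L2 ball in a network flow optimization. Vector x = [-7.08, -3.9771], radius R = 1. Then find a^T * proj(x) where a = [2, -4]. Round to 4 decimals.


Step 1: Compute ||x|| (intermediates to 6 decimals).
||x|| = sqrt((-7.08)^2 + (-3.9771)^2) = 8.120574
Step 2: Project.
Since ||x|| > R, scale = R/||x|| = 1/8.120574 = 0.123144, proj(x) = scale * x
proj(x) = [-0.87186, -0.489756]
Step 3: Dot product.
a^T * proj(x) = 2*(-0.87186) - 4*(-0.489756) = 0.2153


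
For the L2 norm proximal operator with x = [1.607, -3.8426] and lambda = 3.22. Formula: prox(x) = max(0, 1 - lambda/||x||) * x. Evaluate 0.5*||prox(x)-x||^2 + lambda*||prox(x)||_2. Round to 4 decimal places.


Step 1: Compute ||x||.
||x|| = 4.1651
Step 2: Compute scaling factor.
scale = max(0, 1 - 3.22/4.1651) = 0.2269
Step 3: prox(x) = [0.3646, -0.8719]
||prox(x)|| = 0.9451
Step 4: Proximal objective.
0.5*||prox-x||^2 = 5.1842
lambda*||prox|| = 3.0432
Total = 8.2274


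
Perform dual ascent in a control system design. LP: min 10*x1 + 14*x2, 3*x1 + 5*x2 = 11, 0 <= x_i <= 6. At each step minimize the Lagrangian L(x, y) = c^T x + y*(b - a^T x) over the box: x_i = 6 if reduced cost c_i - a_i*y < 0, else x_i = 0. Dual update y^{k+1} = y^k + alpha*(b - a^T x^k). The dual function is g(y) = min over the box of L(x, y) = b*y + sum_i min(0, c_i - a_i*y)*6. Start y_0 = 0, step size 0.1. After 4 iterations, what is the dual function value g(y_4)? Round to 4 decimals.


Dual ascent for LP: min 10*x1 + 14*x2, 3*x1 + 5*x2 = 11, 0 <= x_i <= 6
Step 1: y^k = 0.0, reduced costs: (10.0, 14.0)
  x^k = (0.0, 0.0), subgradient = b - a^T x = 11.0
  y^{k+1} = 0.0 + 0.1*11.0 = 1.1
Step 2: y^k = 1.1, reduced costs: (6.7, 8.5)
  x^k = (0.0, 0.0), subgradient = b - a^T x = 11.0
  y^{k+1} = 1.1 + 0.1*11.0 = 2.2
Step 3: y^k = 2.2, reduced costs: (3.4, 3.0)
  x^k = (0.0, 0.0), subgradient = b - a^T x = 11.0
  y^{k+1} = 2.2 + 0.1*11.0 = 3.3
Step 4: y^k = 3.3, reduced costs: (0.1, -2.5)
  x^k = (0.0, 6.0), subgradient = b - a^T x = -19.0
  y^{k+1} = 3.3 + 0.1*-19.0 = 1.4
Dual objective at y_4 = 1.4: reduced costs (5.8, 7.0), box minimizer x = (0.0, 0.0)
g(y_4) = b*y + (c1 - a1*y)*x1 + (c2 - a2*y)*x2 = 11*1.4 + 5.8*0.0 + 7.0*0.0 = 15.4 + 0.0 + 0.0 = 15.4


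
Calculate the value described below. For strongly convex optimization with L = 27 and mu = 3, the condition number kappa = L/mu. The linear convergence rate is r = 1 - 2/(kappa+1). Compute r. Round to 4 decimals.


Step 1: Compute the condition number.
kappa = L/mu = 27/3 = 9.0
Step 2: Compute the convergence rate.
r = 1 - 2/(kappa + 1) = 1 - 2*mu/(L + mu) = (L - mu)/(L + mu) = 24/30 = 0.8


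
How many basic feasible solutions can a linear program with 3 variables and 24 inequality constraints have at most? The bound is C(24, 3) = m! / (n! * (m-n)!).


Each vertex corresponds to some choice of n active constraints out of m, so the number of vertices is at most C(m, n) = m! / (n!(m-n)!).
m = 24, n = 3
Numerator: 24 * 23 * 22
Denominator: 3! = 6
C(24, 3) = 2024


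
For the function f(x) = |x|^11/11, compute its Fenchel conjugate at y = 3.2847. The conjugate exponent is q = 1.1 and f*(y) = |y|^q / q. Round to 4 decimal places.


The conjugate exponent q satisfies 1/p + 1/q = 1.
p = 11, so q = 11/(11 - 1) = 1.1
|y|^q = 3.2847^1.1 = 3.6995
f*(3.2847) = 3.6995 / 1.1 = 3.3632


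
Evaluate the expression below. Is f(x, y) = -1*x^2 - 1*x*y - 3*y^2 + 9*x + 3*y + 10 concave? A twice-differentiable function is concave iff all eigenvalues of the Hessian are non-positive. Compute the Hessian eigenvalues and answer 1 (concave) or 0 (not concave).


The Hessian of f(x,y) = -1*x^2 - 1*x*y - 3*y^2 + 9*x + 3*y + 10 is:
H = [[-2, -1], [-1, -6]]
Trace = -2 - 6 = -8
Determinant = -2*-6 - (-1)^2 = 11
Discriminant = (-8)^2 - 4*11 = 20.0
Eigenvalues: lambda_1 = -6.2361, lambda_2 = -1.7639
The function is concave.

1


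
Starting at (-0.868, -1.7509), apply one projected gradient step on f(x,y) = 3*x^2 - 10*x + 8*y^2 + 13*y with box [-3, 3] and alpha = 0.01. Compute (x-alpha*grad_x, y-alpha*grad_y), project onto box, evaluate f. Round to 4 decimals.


Step 1: Compute gradient at (-0.868, -1.7509).
grad_x = 2*3*-0.868 - 10 = -15.208
grad_y = 2*8*-1.7509 + 13 = -15.0144
Step 2: Gradient step.
x_raw = -0.868 - 0.01*-15.208 = -0.7159
y_raw = -1.7509 - 0.01*-15.0144 = -1.6008
Step 3: Project onto [-3, 3].
x_proj = clip(-0.7159) = -0.7159
y_proj = clip(-1.6008) = -1.6008
Step 4: Evaluate f.
f(-0.7159, -1.6008) = 8.3864


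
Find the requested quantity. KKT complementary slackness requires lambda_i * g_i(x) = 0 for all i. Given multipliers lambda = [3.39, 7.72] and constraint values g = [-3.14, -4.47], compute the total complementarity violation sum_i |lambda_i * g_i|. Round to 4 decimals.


KKT complementary slackness check:
lambda_1 * g_1 = 3.39 * -3.14 = -10.6446
lambda_2 * g_2 = 7.72 * -4.47 = -34.5084
Total violation = 10.6446 + 34.5084 = 45.153


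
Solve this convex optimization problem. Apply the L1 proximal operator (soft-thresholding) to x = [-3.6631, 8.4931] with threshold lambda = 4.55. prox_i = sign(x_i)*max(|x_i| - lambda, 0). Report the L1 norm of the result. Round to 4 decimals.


Soft-thresholding with lambda = 4.55:
prox(-3.6631) = sign(-3.6631)*max(|-3.6631| - 4.55, 0) = 0.0
prox(8.4931) = sign(8.4931)*max(|8.4931| - 4.55, 0) = 3.9431
prox(x) = [0.0, 3.9431]
||prox(x)||_1 = 0.0 + 3.9431 = 3.9431


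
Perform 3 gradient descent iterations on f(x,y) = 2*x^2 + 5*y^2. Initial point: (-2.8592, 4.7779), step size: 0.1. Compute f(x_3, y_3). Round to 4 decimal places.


Gradient descent on f(x,y) = 2*x^2 + 5*y^2.
Starting point: (-2.8592, 4.7779), alpha = 0.1
Step 1: grad_x = 2*2*-2.8592 = -11.4368, grad_y = 2*5*4.7779 = 47.779
  x_1 = -2.8592 - 0.1*-11.4368 = -1.7155
  y_1 = 4.7779 - 0.1*47.779 = 0.0
Step 2: grad_x = 2*2*-1.7155 = -6.8621, grad_y = 2*5*0.0 = 0.0
  x_2 = -1.7155 - 0.1*-6.8621 = -1.0293
  y_2 = 0.0 - 0.1*0.0 = 0.0
Step 3: grad_x = 2*2*-1.0293 = -4.1172, grad_y = 2*5*0.0 = 0.0
  x_3 = -1.0293 - 0.1*-4.1172 = -0.6176
  y_3 = 0.0 - 0.1*0.0 = 0.0
f(-0.6176, 0.0) = 2*(-0.6176)^2 + 5*0.0^2 = 0.7628


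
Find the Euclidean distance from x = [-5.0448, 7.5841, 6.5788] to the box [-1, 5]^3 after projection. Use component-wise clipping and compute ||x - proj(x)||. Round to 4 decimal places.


Project each component onto [-1, 5].
clip(-5.0448) = -1.0, clip(7.5841) = 5.0, clip(6.5788) = 5.0
Projection = [-1.0, 5.0, 5.0]
Squared diffs: [16.3604, 6.6776, 2.4926]
Distance = sqrt(25.5306) = 5.0528


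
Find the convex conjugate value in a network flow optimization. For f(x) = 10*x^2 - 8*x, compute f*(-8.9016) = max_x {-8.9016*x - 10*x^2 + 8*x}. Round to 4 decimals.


f*(y) = sup_x {y*x - a*x^2 - b*x} = sup_x {(y-b)*x - a*x^2}
FOC: (y - b) - 2a*x = 0 => x* = (y - b)/(2a)
x* = (-8.9016 + 8)/(2*10) = -0.0451
f*(-8.9016) = (y-b)^2/(4a) = (-8.9016 + 8)^2/(4*10)
= 0.8129/40 = 0.0203


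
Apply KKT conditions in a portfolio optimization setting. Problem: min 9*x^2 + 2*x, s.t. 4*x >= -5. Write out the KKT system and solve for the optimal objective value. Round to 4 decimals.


Step 1: Try lambda = 0 (constraint inactive).
Stationarity: 2*9*x + 2 = 0
x* = -2/(2*9) = -1/9 = -0.1111 (rounded; the exact value -1/9 is used below)
Check constraint: 4*-0.1111 = -0.4444 >= -5 -- satisfied.
Step 2: Compute optimal value.
f(x*) = 9*(-1/9)^2 + 2*(-1/9) = -0.1111


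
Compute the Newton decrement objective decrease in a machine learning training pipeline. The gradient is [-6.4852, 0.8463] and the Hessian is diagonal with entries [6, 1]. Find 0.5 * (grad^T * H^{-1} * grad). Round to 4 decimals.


Step 1: H is diagonal, so H^(-1) * g = [-1.0809, 0.8463].
Step 2: g^T H^(-1) g = sum_i g_i^2 / H_ii
  = (-6.4852)^2/6 + (0.8463)^2/1
  = 7.0096 + 0.7162 = 7.7259
Step 3: Objective decrease = 0.5 * g^T H^(-1) g = 3.8629


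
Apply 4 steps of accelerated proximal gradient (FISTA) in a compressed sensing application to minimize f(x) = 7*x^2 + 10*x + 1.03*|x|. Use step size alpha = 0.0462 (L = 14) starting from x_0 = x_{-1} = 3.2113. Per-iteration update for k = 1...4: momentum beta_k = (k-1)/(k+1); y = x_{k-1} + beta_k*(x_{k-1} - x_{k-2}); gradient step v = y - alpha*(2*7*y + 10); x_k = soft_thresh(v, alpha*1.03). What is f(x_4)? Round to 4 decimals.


FISTA on f(x) = 7*x^2 + 10*x + 1.03*|x|
L = 14, alpha = 0.0462
Iteration 1: beta = 0.0, y = 3.2113 + 0.0*(3.2113 - 3.2113) = 3.2113
  grad(y) = 54.9582, v = y - alpha*grad = 0.6722
  prox(v) = soft_thresh(0.6722, 0.0476) = 0.6246
Iteration 2: beta = 0.3333, y = 0.6246 + 0.3333*(0.6246 - 3.2113) = -0.2376
  grad(y) = 6.674, v = y - alpha*grad = -0.5459
  prox(v) = soft_thresh(-0.5459, 0.0476) = -0.4983
Iteration 3: beta = 0.5, y = -0.4983 + 0.5*(-0.4983 - 0.6246) = -1.0598
  grad(y) = -4.8373, v = y - alpha*grad = -0.8363
  prox(v) = soft_thresh(-0.8363, 0.0476) = -0.7887
Iteration 4: beta = 0.6, y = -0.7887 + 0.6*(-0.7887 + 0.4983) = -0.963
  grad(y) = -3.4818, v = y - alpha*grad = -0.8021
  prox(v) = soft_thresh(-0.8021, 0.0476) = -0.7545
f(x_4) = 7*(-0.7545)^2 + 10*(-0.7545) + 1.03*|-0.7545| = -2.7829


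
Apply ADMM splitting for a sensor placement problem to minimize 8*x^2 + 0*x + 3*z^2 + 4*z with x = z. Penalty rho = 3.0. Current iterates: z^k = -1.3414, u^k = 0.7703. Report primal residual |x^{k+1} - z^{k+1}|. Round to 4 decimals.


ADMM iteration with rho = 3.0, z^k = -1.3414, u^k = 0.7703
Step 1: x-update.
Minimize 8*x^2 + 0*x + (3.0/2)*(x + 1.3414 + 0.7703)^2
FOC: (2*8 + 3.0)*x = 0 + 3.0*(-1.3414 - 0.7703)
x^{k+1} = -0.3334
Step 2: z-update.
Minimize 3*z^2 + 4*z + (3.0/2)*(-0.3334 - z + 0.7703)^2
FOC: (2*3 + 3.0)*z = -4 + 3.0*(-0.3334 + 0.7703)
z^{k+1} = -0.2988
Step 3: u-update.
u^{k+1} = 0.7703 - 0.3334 + 0.2988 = 0.7357
Step 4: Primal residual = |-0.3334 + 0.2988| = 0.0346


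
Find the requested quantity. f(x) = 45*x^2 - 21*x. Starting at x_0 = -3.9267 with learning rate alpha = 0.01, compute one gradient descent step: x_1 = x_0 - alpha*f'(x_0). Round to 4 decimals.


We compute the gradient at x_0 and apply the update.
f'(x) = 90*x - 21
f'(-3.9267) = 90*-3.9267 - 21 = -374.403
x_1 = -3.9267 - 0.01*-374.403 = -0.1827


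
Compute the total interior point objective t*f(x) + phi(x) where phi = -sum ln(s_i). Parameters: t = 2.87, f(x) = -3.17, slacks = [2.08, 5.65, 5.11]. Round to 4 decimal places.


Step 1: Compute log-barrier.
ln values: [0.7324, 1.7317, 1.6312]
phi = -(0.7324 + 1.7317 + 1.6312) = -4.0952
Step 2: Compute augmented objective.
t*f(x) = 2.87*-3.17 = -9.0979
Total = -9.0979 - 4.0952 = -13.1931


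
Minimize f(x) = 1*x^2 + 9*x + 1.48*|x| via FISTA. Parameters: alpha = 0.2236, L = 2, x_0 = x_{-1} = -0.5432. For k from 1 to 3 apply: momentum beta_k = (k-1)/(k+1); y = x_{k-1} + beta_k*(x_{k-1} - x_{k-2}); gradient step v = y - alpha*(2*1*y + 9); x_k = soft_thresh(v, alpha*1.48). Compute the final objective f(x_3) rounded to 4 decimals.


FISTA on f(x) = 1*x^2 + 9*x + 1.48*|x|
L = 2, alpha = 0.2236
Iteration 1: beta = 0.0, y = -0.5432 + 0.0*(-0.5432 + 0.5432) = -0.5432
  grad(y) = 7.9136, v = y - alpha*grad = -2.3127
  prox(v) = soft_thresh(-2.3127, 0.3309) = -1.9818
Iteration 2: beta = 0.3333, y = -1.9818 + 0.3333*(-1.9818 + 0.5432) = -2.4613
  grad(y) = 4.0775, v = y - alpha*grad = -3.373
  prox(v) = soft_thresh(-3.373, 0.3309) = -3.0421
Iteration 3: beta = 0.5, y = -3.0421 + 0.5*(-3.0421 + 1.9818) = -3.5722
  grad(y) = 1.8556, v = y - alpha*grad = -3.9871
  prox(v) = soft_thresh(-3.9871, 0.3309) = -3.6562
f(x_3) = 1*(-3.6562)^2 + 9*(-3.6562) + 1.48*|-3.6562| = -14.1268


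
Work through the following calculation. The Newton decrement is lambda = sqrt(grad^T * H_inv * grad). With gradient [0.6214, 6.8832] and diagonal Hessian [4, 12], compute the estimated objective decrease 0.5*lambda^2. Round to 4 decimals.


Step 1: H is diagonal, so H^(-1) * g = [0.1554, 0.5736].
Step 2: g^T H^(-1) g = sum_i g_i^2 / H_ii
  = (0.6214)^2/4 + (6.8832)^2/12
  = 0.0965 + 3.9482 = 4.0447
Step 3: Objective decrease = 0.5 * g^T H^(-1) g = 2.0224


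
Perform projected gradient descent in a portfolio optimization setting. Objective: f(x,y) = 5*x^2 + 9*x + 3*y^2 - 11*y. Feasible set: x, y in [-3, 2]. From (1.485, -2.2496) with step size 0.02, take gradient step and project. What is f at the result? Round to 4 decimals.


Step 1: Compute gradient at (1.485, -2.2496).
grad_x = 2*5*1.485 + 9 = 23.85
grad_y = 2*3*-2.2496 - 11 = -24.4976
Step 2: Gradient step.
x_raw = 1.485 - 0.02*23.85 = 1.008
y_raw = -2.2496 - 0.02*-24.4976 = -1.7596
Step 3: Project onto [-3, 2].
x_proj = clip(1.008) = 1.008
y_proj = clip(-1.7596) = -1.7596
Step 4: Evaluate f.
f(1.008, -1.7596) = 42.7975


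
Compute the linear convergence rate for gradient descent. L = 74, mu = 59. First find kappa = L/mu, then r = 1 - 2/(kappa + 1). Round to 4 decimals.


Step 1: Compute the condition number.
kappa = L/mu = 74/59 = 1.2542
Step 2: Compute the convergence rate.
r = 1 - 2/(kappa + 1) = 1 - 2*mu/(L + mu) = (L - mu)/(L + mu) = 15/133 = 0.1128


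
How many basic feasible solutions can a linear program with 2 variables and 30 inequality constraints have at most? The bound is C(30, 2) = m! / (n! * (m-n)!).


Each vertex corresponds to some choice of n active constraints out of m, so the number of vertices is at most C(m, n) = m! / (n!(m-n)!).
m = 30, n = 2
Numerator: 30 * 29
Denominator: 2! = 2
C(30, 2) = 435


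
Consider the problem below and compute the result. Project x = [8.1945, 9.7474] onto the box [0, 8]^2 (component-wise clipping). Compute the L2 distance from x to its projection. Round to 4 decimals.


Project each component onto [0, 8].
clip(8.1945) = 8.0, clip(9.7474) = 8.0
Projection = [8.0, 8.0]
Squared diffs: [0.0378, 3.0534]
Distance = sqrt(3.0912) = 1.7582


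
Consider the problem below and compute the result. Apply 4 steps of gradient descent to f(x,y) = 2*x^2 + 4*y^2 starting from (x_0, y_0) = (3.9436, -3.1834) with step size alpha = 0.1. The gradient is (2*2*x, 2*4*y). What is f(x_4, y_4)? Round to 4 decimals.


Gradient descent on f(x,y) = 2*x^2 + 4*y^2.
Starting point: (3.9436, -3.1834), alpha = 0.1
Step 1: grad_x = 2*2*3.9436 = 15.7744, grad_y = 2*4*-3.1834 = -25.4672
  x_1 = 3.9436 - 0.1*15.7744 = 2.3662
  y_1 = -3.1834 - 0.1*-25.4672 = -0.6367
Step 2: grad_x = 2*2*2.3662 = 9.4646, grad_y = 2*4*-0.6367 = -5.0934
  x_2 = 2.3662 - 0.1*9.4646 = 1.4197
  y_2 = -0.6367 - 0.1*-5.0934 = -0.1273
Step 3: grad_x = 2*2*1.4197 = 5.6788, grad_y = 2*4*-0.1273 = -1.0187
  x_3 = 1.4197 - 0.1*5.6788 = 0.8518
  y_3 = -0.1273 - 0.1*-1.0187 = -0.0255
Step 4: grad_x = 2*2*0.8518 = 3.4073, grad_y = 2*4*-0.0255 = -0.2037
  x_4 = 0.8518 - 0.1*3.4073 = 0.5111
  y_4 = -0.0255 - 0.1*-0.2037 = -0.0051
f(0.5111, -0.0051) = 2*0.5111^2 + 4*(-0.0051)^2 = 0.5225


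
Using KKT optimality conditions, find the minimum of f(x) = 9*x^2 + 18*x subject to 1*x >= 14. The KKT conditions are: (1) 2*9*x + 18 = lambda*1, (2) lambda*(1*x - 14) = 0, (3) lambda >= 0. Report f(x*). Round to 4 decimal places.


Step 1: Try lambda = 0 (constraint inactive).
x_unc = -18/(2*9) = -1.0
Check: 1*-1.0 = -1.0 < 14 -- violated!
Step 2: Constraint must be active: 1*x = 14
x* = 14/1 = 14.0
lambda = (2*9*14.0 + 18)/1 = 270.0
Step 3: Compute optimal value.
f(x*) = 9*14.0^2 + 18*14.0 = 2016.0


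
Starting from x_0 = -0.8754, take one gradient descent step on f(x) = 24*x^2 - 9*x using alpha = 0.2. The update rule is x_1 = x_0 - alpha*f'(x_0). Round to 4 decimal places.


We compute the gradient at x_0 and apply the update.
f'(x) = 48*x - 9
f'(-0.8754) = 48*-0.8754 - 9 = -51.0192
x_1 = -0.8754 - 0.2*-51.0192 = 9.3284


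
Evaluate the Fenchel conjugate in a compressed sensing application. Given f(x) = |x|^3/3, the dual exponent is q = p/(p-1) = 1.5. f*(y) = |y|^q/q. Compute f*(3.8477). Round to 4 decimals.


The conjugate exponent q satisfies 1/p + 1/q = 1.
p = 3, so q = 3/(3 - 1) = 1.5
|y|^q = 3.8477^1.5 = 7.5475
f*(3.8477) = 7.5475 / 1.5 = 5.0317


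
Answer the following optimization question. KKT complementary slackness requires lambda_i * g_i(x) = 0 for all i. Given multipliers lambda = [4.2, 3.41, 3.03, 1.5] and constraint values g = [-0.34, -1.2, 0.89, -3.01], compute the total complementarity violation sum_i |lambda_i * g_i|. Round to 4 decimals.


KKT complementary slackness check:
lambda_1 * g_1 = 4.2 * -0.34 = -1.428
lambda_2 * g_2 = 3.41 * -1.2 = -4.092
lambda_3 * g_3 = 3.03 * 0.89 = 2.6967
lambda_4 * g_4 = 1.5 * -3.01 = -4.515
Total violation = 1.428 + 4.092 + 2.6967 + 4.515 = 12.7317


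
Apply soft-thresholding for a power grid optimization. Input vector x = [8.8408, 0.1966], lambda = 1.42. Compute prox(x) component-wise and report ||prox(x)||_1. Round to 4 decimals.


Soft-thresholding with lambda = 1.42:
prox(8.8408) = sign(8.8408)*max(|8.8408| - 1.42, 0) = 7.4208
prox(0.1966) = sign(0.1966)*max(|0.1966| - 1.42, 0) = 0.0
prox(x) = [7.4208, 0.0]
||prox(x)||_1 = 7.4208 + 0.0 = 7.4208


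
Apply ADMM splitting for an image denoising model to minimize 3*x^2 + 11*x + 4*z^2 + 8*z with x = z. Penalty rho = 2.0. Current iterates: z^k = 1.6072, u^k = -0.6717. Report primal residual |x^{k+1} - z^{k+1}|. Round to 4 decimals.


ADMM iteration with rho = 2.0, z^k = 1.6072, u^k = -0.6717
Step 1: x-update.
Minimize 3*x^2 + 11*x + (2.0/2)*(x - 1.6072 - 0.6717)^2
FOC: (2*3 + 2.0)*x = -11 + 2.0*(1.6072 + 0.6717)
x^{k+1} = -0.8053
Step 2: z-update.
Minimize 4*z^2 + 8*z + (2.0/2)*(-0.8053 - z - 0.6717)^2
FOC: (2*4 + 2.0)*z = -8 + 2.0*(-0.8053 - 0.6717)
z^{k+1} = -1.0954
Step 3: u-update.
u^{k+1} = -0.6717 - 0.8053 + 1.0954 = -0.3816
Step 4: Primal residual = |-0.8053 + 1.0954| = 0.2901


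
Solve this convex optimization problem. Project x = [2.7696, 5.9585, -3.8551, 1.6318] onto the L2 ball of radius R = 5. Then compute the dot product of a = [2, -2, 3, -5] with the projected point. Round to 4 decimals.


Step 1: Compute ||x|| (intermediates to 6 decimals).
||x|| = sqrt(2.7696^2 + 5.9585^2 + (-3.8551)^2 + 1.6318^2) = 7.790955
Step 2: Project.
Since ||x|| > R, scale = R/||x|| = 5/7.790955 = 0.64177, proj(x) = scale * x
proj(x) = [1.777446, 3.823987, -2.474088, 1.04724]
Step 3: Dot product.
a^T * proj(x) = 2*1.777446 - 2*3.823987 + 3*(-2.474088) - 5*1.04724 = -16.7515


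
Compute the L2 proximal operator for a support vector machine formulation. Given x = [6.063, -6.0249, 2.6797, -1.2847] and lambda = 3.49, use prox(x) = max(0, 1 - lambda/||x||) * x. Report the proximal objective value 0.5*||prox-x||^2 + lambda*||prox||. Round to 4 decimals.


Step 1: Compute ||x||.
||x|| = 9.0493
Step 2: Compute scaling factor.
scale = max(0, 1 - 3.49/9.0493) = 0.6143
Step 3: prox(x) = [3.7247, -3.7013, 1.6462, -0.7892]
||prox(x)|| = 5.5593
Step 4: Proximal objective.
0.5*||prox-x||^2 = 6.0901
lambda*||prox|| = 19.402
Total = 25.4922


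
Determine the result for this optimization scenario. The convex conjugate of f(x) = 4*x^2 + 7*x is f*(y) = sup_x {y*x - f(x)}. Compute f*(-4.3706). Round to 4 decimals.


f*(y) = sup_x {y*x - a*x^2 - b*x} = sup_x {(y-b)*x - a*x^2}
FOC: (y - b) - 2a*x = 0 => x* = (y - b)/(2a)
x* = (-4.3706 - 7)/(2*4) = -1.4213
f*(-4.3706) = (y-b)^2/(4a) = (-4.3706 - 7)^2/(4*4)
= 129.2905/16 = 8.0807


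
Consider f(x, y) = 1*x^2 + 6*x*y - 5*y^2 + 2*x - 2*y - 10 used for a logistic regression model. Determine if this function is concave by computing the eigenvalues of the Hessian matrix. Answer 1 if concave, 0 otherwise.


The Hessian of f(x,y) = 1*x^2 + 6*x*y - 5*y^2 + 2*x - 2*y - 10 is:
H = [[2, 6], [6, -10]]
Trace = 2 - 10 = -8
Determinant = 2*-10 - (6)^2 = -56
Discriminant = (-8)^2 - 4*-56 = 288.0
Eigenvalues: lambda_1 = -12.4853, lambda_2 = 4.4853
The function is not concave.

0


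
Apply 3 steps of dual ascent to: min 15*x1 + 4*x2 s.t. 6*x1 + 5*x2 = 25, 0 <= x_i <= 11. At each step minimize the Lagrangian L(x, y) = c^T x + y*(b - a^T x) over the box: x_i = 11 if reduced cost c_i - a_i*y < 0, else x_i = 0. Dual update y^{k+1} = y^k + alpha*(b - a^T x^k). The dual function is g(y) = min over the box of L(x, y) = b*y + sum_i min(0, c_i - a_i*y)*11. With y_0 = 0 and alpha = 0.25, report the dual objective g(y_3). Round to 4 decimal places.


Dual ascent for LP: min 15*x1 + 4*x2, 6*x1 + 5*x2 = 25, 0 <= x_i <= 11
Step 1: y^k = 0.0, reduced costs: (15.0, 4.0)
  x^k = (0.0, 0.0), subgradient = b - a^T x = 25.0
  y^{k+1} = 0.0 + 0.25*25.0 = 6.25
Step 2: y^k = 6.25, reduced costs: (-22.5, -27.25)
  x^k = (11.0, 11.0), subgradient = b - a^T x = -96.0
  y^{k+1} = 6.25 + 0.25*-96.0 = -17.75
Step 3: y^k = -17.75, reduced costs: (121.5, 92.75)
  x^k = (0.0, 0.0), subgradient = b - a^T x = 25.0
  y^{k+1} = -17.75 + 0.25*25.0 = -11.5
Dual objective at y_3 = -11.5: reduced costs (84.0, 61.5), box minimizer x = (0.0, 0.0)
g(y_3) = b*y + (c1 - a1*y)*x1 + (c2 - a2*y)*x2 = 25*(-11.5) + 84.0*0.0 + 61.5*0.0 = -287.5 + 0.0 + 0.0 = -287.5


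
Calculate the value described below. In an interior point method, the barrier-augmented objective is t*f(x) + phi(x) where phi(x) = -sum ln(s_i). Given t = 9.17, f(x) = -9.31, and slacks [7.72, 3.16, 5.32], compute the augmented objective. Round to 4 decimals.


Step 1: Compute log-barrier.
ln values: [2.0438, 1.1506, 1.6715]
phi = -(2.0438 + 1.1506 + 1.6715) = -4.8659
Step 2: Compute augmented objective.
t*f(x) = 9.17*-9.31 = -85.3727
Total = -85.3727 - 4.8659 = -90.2386


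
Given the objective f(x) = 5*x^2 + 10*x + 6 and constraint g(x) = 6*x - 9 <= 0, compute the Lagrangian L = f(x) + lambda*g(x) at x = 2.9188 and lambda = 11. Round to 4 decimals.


Step 1: Evaluate f(x).
f(2.9188) = 5*2.9188^2 + 10*2.9188 + 6 = 77.785
Step 2: Evaluate g(x).
g(2.9188) = 6*2.9188 - 9 = 8.5128
Step 3: Compute Lagrangian.
L = 77.785 + 11*8.5128 = 171.4258


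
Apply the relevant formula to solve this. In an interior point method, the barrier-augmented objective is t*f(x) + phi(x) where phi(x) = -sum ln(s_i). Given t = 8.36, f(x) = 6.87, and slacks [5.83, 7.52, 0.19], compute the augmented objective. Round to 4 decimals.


Step 1: Compute log-barrier.
ln values: [1.763, 2.0176, -1.6607]
phi = -(1.763 + 2.0176 - 1.6607) = -2.1199
Step 2: Compute augmented objective.
t*f(x) = 8.36*6.87 = 57.4332
Total = 57.4332 - 2.1199 = 55.3133


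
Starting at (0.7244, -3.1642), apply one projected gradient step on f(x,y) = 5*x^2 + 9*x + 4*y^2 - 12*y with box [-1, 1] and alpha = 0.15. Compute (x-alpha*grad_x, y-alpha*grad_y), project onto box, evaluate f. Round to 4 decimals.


Step 1: Compute gradient at (0.7244, -3.1642).
grad_x = 2*5*0.7244 + 9 = 16.244
grad_y = 2*4*-3.1642 - 12 = -37.3136
Step 2: Gradient step.
x_raw = 0.7244 - 0.15*16.244 = -1.7122
y_raw = -3.1642 - 0.15*-37.3136 = 2.4328
Step 3: Project onto [-1, 1].
x_proj = clip(-1.7122) = -1.0
y_proj = clip(2.4328) = 1.0
Step 4: Evaluate f.
f(-1.0, 1.0) = -12.0


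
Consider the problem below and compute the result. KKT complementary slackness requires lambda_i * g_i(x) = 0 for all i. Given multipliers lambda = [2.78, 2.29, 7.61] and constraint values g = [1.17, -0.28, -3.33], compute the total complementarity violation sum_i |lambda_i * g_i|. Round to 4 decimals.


KKT complementary slackness check:
lambda_1 * g_1 = 2.78 * 1.17 = 3.2526
lambda_2 * g_2 = 2.29 * -0.28 = -0.6412
lambda_3 * g_3 = 7.61 * -3.33 = -25.3413
Total violation = 3.2526 + 0.6412 + 25.3413 = 29.2351


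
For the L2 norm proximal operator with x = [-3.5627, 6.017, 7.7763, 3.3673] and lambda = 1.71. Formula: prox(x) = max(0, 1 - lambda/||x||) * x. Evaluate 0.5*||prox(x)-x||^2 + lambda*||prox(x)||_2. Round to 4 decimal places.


Step 1: Compute ||x||.
||x|| = 10.9867
Step 2: Compute scaling factor.
scale = max(0, 1 - 1.71/10.9867) = 0.8444
Step 3: prox(x) = [-3.0082, 5.0805, 6.566, 2.8432]
||prox(x)|| = 9.2767
Step 4: Proximal objective.
0.5*||prox-x||^2 = 1.4621
lambda*||prox|| = 15.8632
Total = 17.3251


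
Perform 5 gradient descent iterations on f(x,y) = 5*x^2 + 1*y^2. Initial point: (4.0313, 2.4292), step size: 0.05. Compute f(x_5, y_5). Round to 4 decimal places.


Gradient descent on f(x,y) = 5*x^2 + 1*y^2.
Starting point: (4.0313, 2.4292), alpha = 0.05
Step 1: grad_x = 2*5*4.0313 = 40.313, grad_y = 2*1*2.4292 = 4.8584
  x_1 = 4.0313 - 0.05*40.313 = 2.0157
  y_1 = 2.4292 - 0.05*4.8584 = 2.1863
Step 2: grad_x = 2*5*2.0157 = 20.1565, grad_y = 2*1*2.1863 = 4.3726
  x_2 = 2.0157 - 0.05*20.1565 = 1.0078
  y_2 = 2.1863 - 0.05*4.3726 = 1.9677
Step 3: grad_x = 2*5*1.0078 = 10.0783, grad_y = 2*1*1.9677 = 3.9353
  x_3 = 1.0078 - 0.05*10.0783 = 0.5039
  y_3 = 1.9677 - 0.05*3.9353 = 1.7709
Step 4: grad_x = 2*5*0.5039 = 5.0391, grad_y = 2*1*1.7709 = 3.5418
  x_4 = 0.5039 - 0.05*5.0391 = 0.252
  y_4 = 1.7709 - 0.05*3.5418 = 1.5938
Step 5: grad_x = 2*5*0.252 = 2.5196, grad_y = 2*1*1.5938 = 3.1876
  x_5 = 0.252 - 0.05*2.5196 = 0.126
  y_5 = 1.5938 - 0.05*3.1876 = 1.4344
f(0.126, 1.4344) = 5*0.126^2 + 1*1.4344^2 = 2.1369


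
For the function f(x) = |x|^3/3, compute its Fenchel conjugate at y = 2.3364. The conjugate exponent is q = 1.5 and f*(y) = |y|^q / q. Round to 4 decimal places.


The conjugate exponent q satisfies 1/p + 1/q = 1.
p = 3, so q = 3/(3 - 1) = 1.5
|y|^q = 2.3364^1.5 = 3.5713
f*(2.3364) = 3.5713 / 1.5 = 2.3808


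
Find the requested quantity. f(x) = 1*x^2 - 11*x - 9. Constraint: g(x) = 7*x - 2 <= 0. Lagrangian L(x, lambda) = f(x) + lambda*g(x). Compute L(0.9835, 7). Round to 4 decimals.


Step 1: Evaluate f(x).
f(0.9835) = 1*0.9835^2 - 11*0.9835 - 9 = -18.8512
Step 2: Evaluate g(x).
g(0.9835) = 7*0.9835 - 2 = 4.8845
Step 3: Compute Lagrangian.
L = -18.8512 + 7*4.8845 = 15.3403


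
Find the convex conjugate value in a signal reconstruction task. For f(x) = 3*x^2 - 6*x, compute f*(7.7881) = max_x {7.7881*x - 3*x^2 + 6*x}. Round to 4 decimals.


f*(y) = sup_x {y*x - a*x^2 - b*x} = sup_x {(y-b)*x - a*x^2}
FOC: (y - b) - 2a*x = 0 => x* = (y - b)/(2a)
x* = (7.7881 + 6)/(2*3) = 2.298
f*(7.7881) = (y-b)^2/(4a) = (7.7881 + 6)^2/(4*3)
= 190.1117/12 = 15.8426


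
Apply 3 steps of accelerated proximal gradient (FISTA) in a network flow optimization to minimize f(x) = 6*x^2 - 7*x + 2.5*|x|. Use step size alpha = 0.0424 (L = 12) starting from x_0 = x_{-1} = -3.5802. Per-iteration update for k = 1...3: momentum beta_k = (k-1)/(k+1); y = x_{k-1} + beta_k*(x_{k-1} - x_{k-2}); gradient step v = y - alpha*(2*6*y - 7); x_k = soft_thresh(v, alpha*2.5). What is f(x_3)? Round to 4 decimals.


FISTA on f(x) = 6*x^2 - 7*x + 2.5*|x|
L = 12, alpha = 0.0424
Iteration 1: beta = 0.0, y = -3.5802 + 0.0*(-3.5802 + 3.5802) = -3.5802
  grad(y) = -49.9624, v = y - alpha*grad = -1.4618
  prox(v) = soft_thresh(-1.4618, 0.106) = -1.3558
Iteration 2: beta = 0.3333, y = -1.3558 + 0.3333*(-1.3558 + 3.5802) = -0.6143
  grad(y) = -14.3719, v = y - alpha*grad = -0.005
  prox(v) = soft_thresh(-0.005, 0.106) = 0.0
Iteration 3: beta = 0.5, y = 0.0 + 0.5*(0.0 + 1.3558) = 0.6779
  grad(y) = 1.1348, v = y - alpha*grad = 0.6298
  prox(v) = soft_thresh(0.6298, 0.106) = 0.5238
f(x_3) = 6*0.5238^2 - 7*0.5238 + 2.5*|0.5238| = -0.7109


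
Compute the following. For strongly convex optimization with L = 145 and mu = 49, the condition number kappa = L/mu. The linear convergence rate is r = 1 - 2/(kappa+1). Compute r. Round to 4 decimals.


Step 1: Compute the condition number.
kappa = L/mu = 145/49 = 2.9592
Step 2: Compute the convergence rate.
r = 1 - 2/(kappa + 1) = 1 - 2*mu/(L + mu) = (L - mu)/(L + mu) = 96/194 = 0.4948


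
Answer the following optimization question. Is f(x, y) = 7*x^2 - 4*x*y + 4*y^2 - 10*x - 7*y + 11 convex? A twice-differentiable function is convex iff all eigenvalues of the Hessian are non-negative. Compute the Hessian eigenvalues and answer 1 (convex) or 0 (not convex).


The Hessian of f(x,y) = 7*x^2 - 4*x*y + 4*y^2 - 10*x - 7*y + 11 is:
H = [[14, -4], [-4, 8]]
Trace = 14 + 8 = 22
Determinant = 14*8 - (-4)^2 = 96
Discriminant = (22)^2 - 4*96 = 100.0
Eigenvalues: lambda_1 = 6.0, lambda_2 = 16.0
The function is convex.

1


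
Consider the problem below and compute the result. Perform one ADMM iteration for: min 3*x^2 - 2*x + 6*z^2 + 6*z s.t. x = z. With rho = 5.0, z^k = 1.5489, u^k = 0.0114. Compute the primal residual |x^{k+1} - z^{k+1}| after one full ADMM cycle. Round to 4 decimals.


ADMM iteration with rho = 5.0, z^k = 1.5489, u^k = 0.0114
Step 1: x-update.
Minimize 3*x^2 - 2*x + (5.0/2)*(x - 1.5489 + 0.0114)^2
FOC: (2*3 + 5.0)*x = 2 + 5.0*(1.5489 - 0.0114)
x^{k+1} = 0.8807
Step 2: z-update.
Minimize 6*z^2 + 6*z + (5.0/2)*(0.8807 - z + 0.0114)^2
FOC: (2*6 + 5.0)*z = -6 + 5.0*(0.8807 + 0.0114)
z^{k+1} = -0.0906
Step 3: u-update.
u^{k+1} = 0.0114 + 0.8807 + 0.0906 = 0.9826
Step 4: Primal residual = |0.8807 + 0.0906| = 0.9712


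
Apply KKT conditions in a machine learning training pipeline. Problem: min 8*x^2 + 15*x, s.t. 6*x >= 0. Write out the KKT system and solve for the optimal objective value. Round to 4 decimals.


Step 1: Try lambda = 0 (constraint inactive).
x_unc = -15/(2*8) = -0.9375
Check: 6*-0.9375 = -5.625 < 0 -- violated!
Step 2: Constraint must be active: 6*x = 0
x* = 0/6 = 0.0
lambda = (2*8*0.0 + 15)/6 = 2.5
Step 3: Compute optimal value.
f(x*) = 8*0.0^2 + 15*0.0 = 0.0


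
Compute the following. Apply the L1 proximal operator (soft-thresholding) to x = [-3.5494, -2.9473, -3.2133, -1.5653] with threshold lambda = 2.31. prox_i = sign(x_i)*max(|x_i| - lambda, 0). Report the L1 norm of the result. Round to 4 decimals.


Soft-thresholding with lambda = 2.31:
prox(-3.5494) = sign(-3.5494)*max(|-3.5494| - 2.31, 0) = -1.2394
prox(-2.9473) = sign(-2.9473)*max(|-2.9473| - 2.31, 0) = -0.6373
prox(-3.2133) = sign(-3.2133)*max(|-3.2133| - 2.31, 0) = -0.9033
prox(-1.5653) = sign(-1.5653)*max(|-1.5653| - 2.31, 0) = 0.0
prox(x) = [-1.2394, -0.6373, -0.9033, 0.0]
||prox(x)||_1 = 1.2394 + 0.6373 + 0.9033 + 0.0 = 2.78


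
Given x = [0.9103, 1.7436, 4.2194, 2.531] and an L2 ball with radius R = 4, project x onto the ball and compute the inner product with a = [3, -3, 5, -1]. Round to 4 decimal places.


Step 1: Compute ||x|| (intermediates to 6 decimals).
||x|| = sqrt(0.9103^2 + 1.7436^2 + 4.2194^2 + 2.531^2) = 5.298876
Step 2: Project.
Since ||x|| > R, scale = R/||x|| = 4/5.298876 = 0.754877, proj(x) = scale * x
proj(x) = [0.687165, 1.316204, 3.185128, 1.910594]
Step 3: Dot product.
a^T * proj(x) = 3*0.687165 - 3*1.316204 + 5*3.185128 - 1*1.910594 = 12.1279


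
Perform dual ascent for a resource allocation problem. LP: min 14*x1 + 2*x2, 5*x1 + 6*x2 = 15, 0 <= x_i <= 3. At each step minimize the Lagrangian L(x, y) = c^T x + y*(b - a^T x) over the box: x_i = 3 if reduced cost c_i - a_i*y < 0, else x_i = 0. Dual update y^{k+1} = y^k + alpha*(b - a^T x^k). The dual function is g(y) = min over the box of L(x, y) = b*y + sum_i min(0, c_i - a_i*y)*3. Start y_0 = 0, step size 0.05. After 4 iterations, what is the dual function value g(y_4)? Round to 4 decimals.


Dual ascent for LP: min 14*x1 + 2*x2, 5*x1 + 6*x2 = 15, 0 <= x_i <= 3
Step 1: y^k = 0.0, reduced costs: (14.0, 2.0)
  x^k = (0.0, 0.0), subgradient = b - a^T x = 15.0
  y^{k+1} = 0.0 + 0.05*15.0 = 0.75
Step 2: y^k = 0.75, reduced costs: (10.25, -2.5)
  x^k = (0.0, 3.0), subgradient = b - a^T x = -3.0
  y^{k+1} = 0.75 + 0.05*-3.0 = 0.6
Step 3: y^k = 0.6, reduced costs: (11.0, -1.6)
  x^k = (0.0, 3.0), subgradient = b - a^T x = -3.0
  y^{k+1} = 0.6 + 0.05*-3.0 = 0.45
Step 4: y^k = 0.45, reduced costs: (11.75, -0.7)
  x^k = (0.0, 3.0), subgradient = b - a^T x = -3.0
  y^{k+1} = 0.45 + 0.05*-3.0 = 0.3
Dual objective at y_4 = 0.3: reduced costs (12.5, 0.2), box minimizer x = (0.0, 0.0)
g(y_4) = b*y + (c1 - a1*y)*x1 + (c2 - a2*y)*x2 = 15*0.3 + 12.5*0.0 + 0.2*0.0 = 4.5 + 0.0 + 0.0 = 4.5


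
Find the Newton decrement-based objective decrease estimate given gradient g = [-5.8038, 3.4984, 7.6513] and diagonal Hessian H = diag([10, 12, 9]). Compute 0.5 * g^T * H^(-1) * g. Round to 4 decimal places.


Step 1: H is diagonal, so H^(-1) * g = [-0.5804, 0.2915, 0.8501].
Step 2: g^T H^(-1) g = sum_i g_i^2 / H_ii
  = (-5.8038)^2/10 + (3.4984)^2/12 + (7.6513)^2/9
  = 3.3684 + 1.0199 + 6.5047 = 10.893
Step 3: Objective decrease = 0.5 * g^T H^(-1) g = 5.4465


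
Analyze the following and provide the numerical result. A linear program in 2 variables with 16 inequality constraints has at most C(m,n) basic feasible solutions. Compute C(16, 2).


Each vertex corresponds to some choice of n active constraints out of m, so the number of vertices is at most C(m, n) = m! / (n!(m-n)!).
m = 16, n = 2
Numerator: 16 * 15
Denominator: 2! = 2
C(16, 2) = 120


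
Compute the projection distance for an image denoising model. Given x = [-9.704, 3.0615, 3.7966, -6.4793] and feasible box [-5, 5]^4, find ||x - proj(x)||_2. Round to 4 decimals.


Project each component onto [-5, 5].
clip(-9.704) = -5.0, clip(3.0615) = 3.0615, clip(3.7966) = 3.7966, clip(-6.4793) = -5.0
Projection = [-5.0, 3.0615, 3.7966, -5.0]
Squared diffs: [22.1276, 0.0, 0.0, 2.1883]
Distance = sqrt(24.3159) = 4.9311


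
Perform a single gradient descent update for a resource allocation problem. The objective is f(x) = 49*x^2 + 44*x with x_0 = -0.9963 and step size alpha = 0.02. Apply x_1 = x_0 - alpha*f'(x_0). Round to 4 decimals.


We compute the gradient at x_0 and apply the update.
f'(x) = 98*x + 44
f'(-0.9963) = 98*-0.9963 + 44 = -53.6374
x_1 = -0.9963 - 0.02*-53.6374 = 0.0764


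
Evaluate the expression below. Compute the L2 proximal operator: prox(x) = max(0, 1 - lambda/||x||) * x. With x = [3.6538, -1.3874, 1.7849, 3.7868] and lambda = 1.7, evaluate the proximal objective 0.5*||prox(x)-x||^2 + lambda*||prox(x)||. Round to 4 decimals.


Step 1: Compute ||x||.
||x|| = 5.7272
Step 2: Compute scaling factor.
scale = max(0, 1 - 1.7/5.7272) = 0.7032
Step 3: prox(x) = [2.5692, -0.9756, 1.2551, 2.6628]
||prox(x)|| = 4.0272
Step 4: Proximal objective.
0.5*||prox-x||^2 = 1.445
lambda*||prox|| = 6.8462
Total = 8.2912


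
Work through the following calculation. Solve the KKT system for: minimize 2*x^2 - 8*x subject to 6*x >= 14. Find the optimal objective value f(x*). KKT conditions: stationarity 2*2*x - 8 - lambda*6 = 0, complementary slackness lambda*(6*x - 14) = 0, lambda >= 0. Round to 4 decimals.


Step 1: Try lambda = 0 (constraint inactive).
x_unc = 8/(2*2) = 2.0
Check: 6*2.0 = 12.0 < 14 -- violated!
Step 2: Constraint must be active: 6*x = 14
x* = 14/6 = 7/3 = 2.3333 (rounded; the exact value 7/3 is used below)
lambda = (2*2*(7/3) - 8)/6 = 0.2222
Step 3: Compute optimal value.
f(x*) = 2*(7/3)^2 - 8*(7/3) = -7.7778


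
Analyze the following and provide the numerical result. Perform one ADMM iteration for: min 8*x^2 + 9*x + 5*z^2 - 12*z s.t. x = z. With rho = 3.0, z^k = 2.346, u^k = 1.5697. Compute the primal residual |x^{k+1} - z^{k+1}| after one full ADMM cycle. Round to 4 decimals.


ADMM iteration with rho = 3.0, z^k = 2.346, u^k = 1.5697
Step 1: x-update.
Minimize 8*x^2 + 9*x + (3.0/2)*(x - 2.346 + 1.5697)^2
FOC: (2*8 + 3.0)*x = -9 + 3.0*(2.346 - 1.5697)
x^{k+1} = -0.3511
Step 2: z-update.
Minimize 5*z^2 - 12*z + (3.0/2)*(-0.3511 - z + 1.5697)^2
FOC: (2*5 + 3.0)*z = 12 + 3.0*(-0.3511 + 1.5697)
z^{k+1} = 1.2043
Step 3: u-update.
u^{k+1} = 1.5697 - 0.3511 - 1.2043 = 0.0143
Step 4: Primal residual = |-0.3511 - 1.2043| = 1.5554


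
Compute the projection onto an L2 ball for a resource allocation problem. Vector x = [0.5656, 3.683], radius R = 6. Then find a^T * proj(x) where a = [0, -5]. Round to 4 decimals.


Step 1: Compute ||x|| (intermediates to 6 decimals).
||x|| = sqrt(0.5656^2 + 3.683^2) = 3.726177
Step 2: Project.
Since ||x|| <= R, proj = x (no scaling needed).
proj(x) = [0.5656, 3.683]
Step 3: Dot product.
a^T * proj(x) = 0*0.5656 - 5*3.683 = -18.415


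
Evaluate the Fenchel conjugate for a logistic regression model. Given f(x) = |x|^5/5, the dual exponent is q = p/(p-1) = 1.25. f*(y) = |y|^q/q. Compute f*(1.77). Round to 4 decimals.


The conjugate exponent q satisfies 1/p + 1/q = 1.
p = 5, so q = 5/(5 - 1) = 1.25
|y|^q = 1.77^1.25 = 2.0416
f*(1.77) = 2.0416 / 1.25 = 1.6333


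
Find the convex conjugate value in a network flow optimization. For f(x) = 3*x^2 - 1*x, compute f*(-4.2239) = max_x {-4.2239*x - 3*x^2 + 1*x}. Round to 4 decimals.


f*(y) = sup_x {y*x - a*x^2 - b*x} = sup_x {(y-b)*x - a*x^2}
FOC: (y - b) - 2a*x = 0 => x* = (y - b)/(2a)
x* = (-4.2239 + 1)/(2*3) = -0.5373
f*(-4.2239) = (y-b)^2/(4a) = (-4.2239 + 1)^2/(4*3)
= 10.3935/12 = 0.8661


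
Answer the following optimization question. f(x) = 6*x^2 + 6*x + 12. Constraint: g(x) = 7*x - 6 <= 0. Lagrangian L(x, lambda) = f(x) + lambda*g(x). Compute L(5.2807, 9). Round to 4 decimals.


Step 1: Evaluate f(x).
f(5.2807) = 6*5.2807^2 + 6*5.2807 + 12 = 210.999
Step 2: Evaluate g(x).
g(5.2807) = 7*5.2807 - 6 = 30.9649
Step 3: Compute Lagrangian.
L = 210.999 + 9*30.9649 = 489.6831


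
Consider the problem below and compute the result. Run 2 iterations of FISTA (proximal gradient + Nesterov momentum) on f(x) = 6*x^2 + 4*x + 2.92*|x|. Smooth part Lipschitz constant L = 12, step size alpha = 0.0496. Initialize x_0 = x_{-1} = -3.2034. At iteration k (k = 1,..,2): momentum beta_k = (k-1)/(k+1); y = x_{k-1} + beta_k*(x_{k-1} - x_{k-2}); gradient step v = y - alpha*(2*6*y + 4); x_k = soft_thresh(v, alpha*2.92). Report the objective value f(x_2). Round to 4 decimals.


FISTA on f(x) = 6*x^2 + 4*x + 2.92*|x|
L = 12, alpha = 0.0496
Iteration 1: beta = 0.0, y = -3.2034 + 0.0*(-3.2034 + 3.2034) = -3.2034
  grad(y) = -34.4408, v = y - alpha*grad = -1.4951
  prox(v) = soft_thresh(-1.4951, 0.1448) = -1.3503
Iteration 2: beta = 0.3333, y = -1.3503 + 0.3333*(-1.3503 + 3.2034) = -0.7326
  grad(y) = -4.7913, v = y - alpha*grad = -0.495
  prox(v) = soft_thresh(-0.495, 0.1448) = -0.3501
f(x_2) = 6*(-0.3501)^2 + 4*(-0.3501) + 2.92*|-0.3501| = 0.3574


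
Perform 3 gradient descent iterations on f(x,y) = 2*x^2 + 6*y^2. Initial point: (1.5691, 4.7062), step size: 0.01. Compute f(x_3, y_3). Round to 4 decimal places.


Gradient descent on f(x,y) = 2*x^2 + 6*y^2.
Starting point: (1.5691, 4.7062), alpha = 0.01
Step 1: grad_x = 2*2*1.5691 = 6.2764, grad_y = 2*6*4.7062 = 56.4744
  x_1 = 1.5691 - 0.01*6.2764 = 1.5063
  y_1 = 4.7062 - 0.01*56.4744 = 4.1415
Step 2: grad_x = 2*2*1.5063 = 6.0253, grad_y = 2*6*4.1415 = 49.6975
  x_2 = 1.5063 - 0.01*6.0253 = 1.4461
  y_2 = 4.1415 - 0.01*49.6975 = 3.6445
Step 3: grad_x = 2*2*1.4461 = 5.7843, grad_y = 2*6*3.6445 = 43.7338
  x_3 = 1.4461 - 0.01*5.7843 = 1.3882
  y_3 = 3.6445 - 0.01*43.7338 = 3.2071
f(1.3882, 3.2071) = 2*1.3882^2 + 6*3.2071^2 = 65.569


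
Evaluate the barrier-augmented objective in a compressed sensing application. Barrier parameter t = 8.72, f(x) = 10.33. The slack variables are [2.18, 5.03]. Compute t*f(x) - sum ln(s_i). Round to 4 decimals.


Step 1: Compute log-barrier.
ln values: [0.7793, 1.6154]
phi = -(0.7793 + 1.6154) = -2.3947
Step 2: Compute augmented objective.
t*f(x) = 8.72*10.33 = 90.0776
Total = 90.0776 - 2.3947 = 87.6829


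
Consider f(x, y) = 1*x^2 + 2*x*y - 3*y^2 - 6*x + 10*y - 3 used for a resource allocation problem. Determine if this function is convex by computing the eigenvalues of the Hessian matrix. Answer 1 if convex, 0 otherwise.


The Hessian of f(x,y) = 1*x^2 + 2*x*y - 3*y^2 - 6*x + 10*y - 3 is:
H = [[2, 2], [2, -6]]
Trace = 2 - 6 = -4
Determinant = 2*-6 - (2)^2 = -16
Discriminant = (-4)^2 - 4*-16 = 80.0
Eigenvalues: lambda_1 = -6.4721, lambda_2 = 2.4721
The function is not convex.

0


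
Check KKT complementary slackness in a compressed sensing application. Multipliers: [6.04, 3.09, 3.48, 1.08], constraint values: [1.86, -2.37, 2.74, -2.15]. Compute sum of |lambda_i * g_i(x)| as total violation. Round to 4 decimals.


KKT complementary slackness check:
lambda_1 * g_1 = 6.04 * 1.86 = 11.2344
lambda_2 * g_2 = 3.09 * -2.37 = -7.3233
lambda_3 * g_3 = 3.48 * 2.74 = 9.5352
lambda_4 * g_4 = 1.08 * -2.15 = -2.322
Total violation = 11.2344 + 7.3233 + 9.5352 + 2.322 = 30.4149
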